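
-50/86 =-25/43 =-0.58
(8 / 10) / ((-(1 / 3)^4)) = -324 / 5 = -64.80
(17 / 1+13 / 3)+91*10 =2794 / 3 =931.33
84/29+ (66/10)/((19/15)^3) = 1222131/198911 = 6.14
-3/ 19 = -0.16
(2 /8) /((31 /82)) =41 /62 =0.66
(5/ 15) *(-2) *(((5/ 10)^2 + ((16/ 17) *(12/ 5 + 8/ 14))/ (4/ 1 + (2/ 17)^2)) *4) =-38438/ 15225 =-2.52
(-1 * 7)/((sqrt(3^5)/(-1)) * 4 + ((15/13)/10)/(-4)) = 0.11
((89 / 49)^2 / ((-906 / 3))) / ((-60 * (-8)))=-7921 / 348048960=-0.00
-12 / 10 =-6 / 5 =-1.20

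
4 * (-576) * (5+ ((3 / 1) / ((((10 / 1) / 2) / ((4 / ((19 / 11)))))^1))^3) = -15176086272 / 857375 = -17700.64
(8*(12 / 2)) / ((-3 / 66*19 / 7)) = -7392 / 19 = -389.05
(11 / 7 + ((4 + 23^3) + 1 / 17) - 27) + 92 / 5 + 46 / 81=586272808 / 48195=12164.60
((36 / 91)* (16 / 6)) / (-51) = -32 / 1547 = -0.02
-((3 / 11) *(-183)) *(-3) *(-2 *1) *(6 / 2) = 9882 / 11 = 898.36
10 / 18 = 5 / 9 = 0.56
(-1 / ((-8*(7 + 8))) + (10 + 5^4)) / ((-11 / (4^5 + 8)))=-59575.33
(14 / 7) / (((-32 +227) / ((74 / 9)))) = 148 / 1755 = 0.08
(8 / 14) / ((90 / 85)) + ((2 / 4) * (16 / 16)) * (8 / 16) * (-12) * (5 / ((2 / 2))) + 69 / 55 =-45758 / 3465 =-13.21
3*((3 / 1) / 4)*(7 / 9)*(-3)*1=-21 / 4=-5.25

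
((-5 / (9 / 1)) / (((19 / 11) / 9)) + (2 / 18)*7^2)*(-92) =-40112 / 171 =-234.57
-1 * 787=-787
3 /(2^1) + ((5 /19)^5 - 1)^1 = 2482349 /4952198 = 0.50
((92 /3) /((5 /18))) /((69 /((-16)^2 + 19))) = 440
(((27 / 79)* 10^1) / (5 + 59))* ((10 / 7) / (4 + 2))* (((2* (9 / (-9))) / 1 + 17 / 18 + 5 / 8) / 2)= -0.00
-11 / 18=-0.61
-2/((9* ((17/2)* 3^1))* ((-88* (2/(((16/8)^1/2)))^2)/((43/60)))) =43/2423520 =0.00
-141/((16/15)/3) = -6345/16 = -396.56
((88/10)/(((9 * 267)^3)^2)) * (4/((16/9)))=11/106967074871089944405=0.00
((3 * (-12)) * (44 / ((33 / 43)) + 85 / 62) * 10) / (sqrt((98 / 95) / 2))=-655140 * sqrt(95) / 217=-29426.34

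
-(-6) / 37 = 6 / 37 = 0.16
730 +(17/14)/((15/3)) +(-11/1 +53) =54057/70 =772.24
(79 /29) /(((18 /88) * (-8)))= -869 /522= -1.66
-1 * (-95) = 95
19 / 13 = 1.46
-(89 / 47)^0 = -1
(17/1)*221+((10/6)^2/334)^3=102048852095137/27162324216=3757.00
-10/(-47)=10/47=0.21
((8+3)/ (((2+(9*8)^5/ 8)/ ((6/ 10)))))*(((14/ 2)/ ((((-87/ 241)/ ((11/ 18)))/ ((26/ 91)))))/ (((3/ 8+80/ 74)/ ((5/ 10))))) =-2157914/ 68019006606615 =-0.00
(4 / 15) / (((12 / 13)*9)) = 13 / 405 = 0.03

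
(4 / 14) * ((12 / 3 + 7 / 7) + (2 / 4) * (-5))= 5 / 7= 0.71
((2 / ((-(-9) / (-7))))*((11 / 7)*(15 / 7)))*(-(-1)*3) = -110 / 7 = -15.71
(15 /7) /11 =15 /77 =0.19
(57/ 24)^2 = 361/ 64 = 5.64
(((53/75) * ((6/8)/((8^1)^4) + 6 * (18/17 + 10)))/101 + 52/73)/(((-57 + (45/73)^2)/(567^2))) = -67506385821726033/10104773017600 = -6680.64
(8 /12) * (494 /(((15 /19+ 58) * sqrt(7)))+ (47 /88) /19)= 47 /2508+ 18772 * sqrt(7) /23457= 2.14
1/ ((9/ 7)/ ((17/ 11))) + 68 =6851/ 99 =69.20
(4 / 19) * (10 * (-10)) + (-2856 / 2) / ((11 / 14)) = -384248 / 209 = -1838.51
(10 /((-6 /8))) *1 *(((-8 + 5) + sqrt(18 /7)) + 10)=-280 /3- 40 *sqrt(14) /7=-114.71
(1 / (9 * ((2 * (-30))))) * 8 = -2 / 135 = -0.01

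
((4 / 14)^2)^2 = 16 / 2401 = 0.01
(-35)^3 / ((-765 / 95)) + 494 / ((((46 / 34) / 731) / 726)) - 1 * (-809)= 681922538410 / 3519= 193783045.87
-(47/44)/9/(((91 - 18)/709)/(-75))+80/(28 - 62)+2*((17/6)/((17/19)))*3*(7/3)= 21039167/163812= 128.43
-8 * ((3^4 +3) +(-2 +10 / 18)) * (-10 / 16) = 3715 / 9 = 412.78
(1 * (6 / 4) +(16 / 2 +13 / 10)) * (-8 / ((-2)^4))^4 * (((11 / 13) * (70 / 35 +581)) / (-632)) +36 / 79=-23391 / 328640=-0.07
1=1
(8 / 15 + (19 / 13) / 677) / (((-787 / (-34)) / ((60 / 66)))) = 4807124 / 228570771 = 0.02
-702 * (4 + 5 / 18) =-3003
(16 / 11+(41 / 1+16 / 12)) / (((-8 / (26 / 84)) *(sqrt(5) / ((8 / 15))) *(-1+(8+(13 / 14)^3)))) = -736372 *sqrt(5) / 31786425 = -0.05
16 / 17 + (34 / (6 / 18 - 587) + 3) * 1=58093 / 14960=3.88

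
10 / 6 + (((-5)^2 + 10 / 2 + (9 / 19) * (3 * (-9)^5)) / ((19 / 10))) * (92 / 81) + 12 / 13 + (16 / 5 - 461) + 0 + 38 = -32033135444 / 633555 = -50560.94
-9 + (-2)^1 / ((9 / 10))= -101 / 9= -11.22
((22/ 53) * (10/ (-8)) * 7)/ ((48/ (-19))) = 7315/ 5088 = 1.44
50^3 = 125000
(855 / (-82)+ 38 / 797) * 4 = -41.52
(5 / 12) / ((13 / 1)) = 0.03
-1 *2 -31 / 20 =-71 / 20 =-3.55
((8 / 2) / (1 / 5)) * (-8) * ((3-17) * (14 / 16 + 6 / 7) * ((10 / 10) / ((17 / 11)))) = 42680 / 17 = 2510.59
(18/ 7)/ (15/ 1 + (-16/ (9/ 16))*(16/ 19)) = -3078/ 10717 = -0.29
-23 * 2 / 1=-46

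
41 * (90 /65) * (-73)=-53874 /13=-4144.15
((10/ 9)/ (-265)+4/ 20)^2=218089/ 5688225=0.04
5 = 5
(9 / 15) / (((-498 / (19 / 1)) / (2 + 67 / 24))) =-437 / 3984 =-0.11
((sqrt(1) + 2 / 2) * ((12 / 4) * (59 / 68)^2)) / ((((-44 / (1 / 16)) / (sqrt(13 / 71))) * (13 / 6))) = -31329 * sqrt(923) / 751159552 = -0.00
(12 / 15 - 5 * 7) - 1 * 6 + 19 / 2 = -307 / 10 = -30.70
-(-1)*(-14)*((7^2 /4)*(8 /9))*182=-249704 /9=-27744.89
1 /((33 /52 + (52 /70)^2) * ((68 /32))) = 509600 /1284809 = 0.40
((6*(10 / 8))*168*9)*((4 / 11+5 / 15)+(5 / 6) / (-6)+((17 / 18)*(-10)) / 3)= -323085 / 11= -29371.36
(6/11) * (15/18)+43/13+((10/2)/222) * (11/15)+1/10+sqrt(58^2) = 14733022/238095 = 61.88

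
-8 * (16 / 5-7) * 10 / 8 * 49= 1862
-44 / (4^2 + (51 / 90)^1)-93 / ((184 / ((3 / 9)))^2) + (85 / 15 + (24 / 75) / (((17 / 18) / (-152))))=-1040306055623 / 21453700800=-48.49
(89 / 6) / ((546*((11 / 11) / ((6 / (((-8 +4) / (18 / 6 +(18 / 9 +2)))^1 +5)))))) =89 / 2418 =0.04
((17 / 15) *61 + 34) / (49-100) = -91 / 45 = -2.02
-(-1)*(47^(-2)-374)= -374.00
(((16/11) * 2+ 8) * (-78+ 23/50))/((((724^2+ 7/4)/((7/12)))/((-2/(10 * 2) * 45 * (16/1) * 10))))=15632064/23063821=0.68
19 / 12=1.58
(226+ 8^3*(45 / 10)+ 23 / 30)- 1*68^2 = -62797 / 30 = -2093.23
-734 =-734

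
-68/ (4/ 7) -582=-701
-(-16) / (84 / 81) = 108 / 7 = 15.43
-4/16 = -1/4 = -0.25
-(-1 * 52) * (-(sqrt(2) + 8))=-489.54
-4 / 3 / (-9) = 4 / 27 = 0.15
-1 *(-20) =20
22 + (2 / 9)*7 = 212 / 9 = 23.56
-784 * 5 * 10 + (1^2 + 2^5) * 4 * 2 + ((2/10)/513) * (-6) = -33290282/855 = -38936.00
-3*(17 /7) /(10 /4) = -102 /35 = -2.91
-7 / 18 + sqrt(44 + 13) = -7 / 18 + sqrt(57) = 7.16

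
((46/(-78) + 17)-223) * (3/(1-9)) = 8057/104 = 77.47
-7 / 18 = -0.39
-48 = -48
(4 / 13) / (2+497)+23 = 149205 / 6487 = 23.00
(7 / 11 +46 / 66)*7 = 28 / 3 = 9.33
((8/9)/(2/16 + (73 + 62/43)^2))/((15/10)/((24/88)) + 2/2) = 236672/9590847669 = 0.00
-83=-83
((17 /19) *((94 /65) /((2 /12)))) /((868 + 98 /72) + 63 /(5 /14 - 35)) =33481296 /3741381371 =0.01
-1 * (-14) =14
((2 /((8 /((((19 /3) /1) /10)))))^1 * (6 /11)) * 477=9063 /220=41.20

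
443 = 443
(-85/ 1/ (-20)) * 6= 51/ 2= 25.50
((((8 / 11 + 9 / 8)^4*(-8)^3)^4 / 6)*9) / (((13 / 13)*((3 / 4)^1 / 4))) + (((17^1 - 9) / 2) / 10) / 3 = 3724713984595892557433791914692342479 / 352893925352234196480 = 10554769342878718.75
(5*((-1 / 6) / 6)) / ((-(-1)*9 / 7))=-35 / 324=-0.11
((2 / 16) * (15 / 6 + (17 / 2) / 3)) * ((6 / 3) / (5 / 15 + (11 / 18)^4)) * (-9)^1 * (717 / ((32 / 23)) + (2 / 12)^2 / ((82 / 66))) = -26617727682 / 2034953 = -13080.27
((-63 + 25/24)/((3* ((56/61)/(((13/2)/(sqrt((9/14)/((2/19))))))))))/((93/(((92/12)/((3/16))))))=-27121393* sqrt(133)/12022668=-26.02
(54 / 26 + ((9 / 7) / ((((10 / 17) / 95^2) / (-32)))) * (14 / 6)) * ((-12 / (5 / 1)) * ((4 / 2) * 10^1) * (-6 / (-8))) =53023605.23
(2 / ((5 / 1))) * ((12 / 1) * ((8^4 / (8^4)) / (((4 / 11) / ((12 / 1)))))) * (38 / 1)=30096 / 5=6019.20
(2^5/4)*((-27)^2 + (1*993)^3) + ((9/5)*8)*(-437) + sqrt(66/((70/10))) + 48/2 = sqrt(462)/7 + 39165864096/5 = 7833172822.27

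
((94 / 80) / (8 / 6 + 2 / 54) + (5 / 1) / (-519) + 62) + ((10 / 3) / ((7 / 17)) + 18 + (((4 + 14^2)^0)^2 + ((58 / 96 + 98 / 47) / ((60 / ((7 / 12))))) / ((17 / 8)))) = 13912441302671 / 154659425760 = 89.96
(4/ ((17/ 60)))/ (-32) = -15/ 34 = -0.44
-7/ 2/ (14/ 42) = -21/ 2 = -10.50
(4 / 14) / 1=2 / 7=0.29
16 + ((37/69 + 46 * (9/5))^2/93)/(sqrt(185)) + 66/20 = 826620001 * sqrt(185)/2047825125 + 193/10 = 24.79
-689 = -689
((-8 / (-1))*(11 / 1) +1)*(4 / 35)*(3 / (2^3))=267 / 70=3.81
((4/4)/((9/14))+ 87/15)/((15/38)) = 12578/675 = 18.63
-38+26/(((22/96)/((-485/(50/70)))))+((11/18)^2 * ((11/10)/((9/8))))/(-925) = -2858497405891/37087875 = -77073.64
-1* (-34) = 34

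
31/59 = 0.53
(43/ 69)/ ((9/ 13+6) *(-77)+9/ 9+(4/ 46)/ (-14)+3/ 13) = -3913/ 3227928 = -0.00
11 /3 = 3.67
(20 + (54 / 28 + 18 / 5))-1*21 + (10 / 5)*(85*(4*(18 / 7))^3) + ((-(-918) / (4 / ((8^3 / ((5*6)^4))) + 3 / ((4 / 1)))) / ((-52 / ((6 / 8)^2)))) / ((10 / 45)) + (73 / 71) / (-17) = 96020664595549457 / 519041333720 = 184996.18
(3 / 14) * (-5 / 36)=-5 / 168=-0.03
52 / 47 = 1.11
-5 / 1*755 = -3775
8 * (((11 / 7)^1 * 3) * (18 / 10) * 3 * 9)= 64152 / 35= 1832.91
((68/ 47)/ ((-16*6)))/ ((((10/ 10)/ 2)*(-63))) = 17/ 35532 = 0.00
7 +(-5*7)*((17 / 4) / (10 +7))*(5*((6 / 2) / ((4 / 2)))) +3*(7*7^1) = 707 / 8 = 88.38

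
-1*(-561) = 561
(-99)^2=9801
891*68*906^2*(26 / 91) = 99465623136 / 7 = 14209374733.71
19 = 19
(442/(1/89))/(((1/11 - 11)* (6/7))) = -4206.98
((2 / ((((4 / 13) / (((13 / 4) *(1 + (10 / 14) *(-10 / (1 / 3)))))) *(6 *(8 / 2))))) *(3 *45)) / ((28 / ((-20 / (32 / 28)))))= 5437575 / 3584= 1517.18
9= 9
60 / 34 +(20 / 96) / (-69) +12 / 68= 54563 / 28152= 1.94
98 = 98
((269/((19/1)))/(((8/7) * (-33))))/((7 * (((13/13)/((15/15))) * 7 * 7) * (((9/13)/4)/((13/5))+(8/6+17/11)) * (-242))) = 0.00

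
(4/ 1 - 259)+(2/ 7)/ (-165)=-294527/ 1155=-255.00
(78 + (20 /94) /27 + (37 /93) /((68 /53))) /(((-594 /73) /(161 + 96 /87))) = -23965445159849 /15360148584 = -1560.24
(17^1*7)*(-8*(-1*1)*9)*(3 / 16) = 3213 / 2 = 1606.50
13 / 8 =1.62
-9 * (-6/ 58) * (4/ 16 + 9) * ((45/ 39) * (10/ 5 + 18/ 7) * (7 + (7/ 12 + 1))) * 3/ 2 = 1543455/ 2639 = 584.86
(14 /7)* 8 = 16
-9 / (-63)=1 / 7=0.14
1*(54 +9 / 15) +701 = 3778 / 5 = 755.60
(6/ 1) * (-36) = -216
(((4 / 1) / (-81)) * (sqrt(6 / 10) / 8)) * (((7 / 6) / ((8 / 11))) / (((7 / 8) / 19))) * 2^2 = -209 * sqrt(15) / 1215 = -0.67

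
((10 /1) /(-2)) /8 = -5 /8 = -0.62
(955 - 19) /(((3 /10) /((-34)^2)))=3606720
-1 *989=-989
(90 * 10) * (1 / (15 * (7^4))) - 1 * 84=-201624 / 2401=-83.98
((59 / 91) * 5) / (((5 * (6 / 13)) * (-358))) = -59 / 15036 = -0.00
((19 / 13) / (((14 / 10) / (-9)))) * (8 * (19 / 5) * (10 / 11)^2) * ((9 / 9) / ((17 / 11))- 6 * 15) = 21092.20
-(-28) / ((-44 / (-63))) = 441 / 11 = 40.09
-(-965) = 965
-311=-311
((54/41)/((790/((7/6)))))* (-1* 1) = -63/32390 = -0.00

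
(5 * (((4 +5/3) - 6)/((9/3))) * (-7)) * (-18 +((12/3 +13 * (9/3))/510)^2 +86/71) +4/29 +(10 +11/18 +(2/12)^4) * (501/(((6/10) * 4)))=11054215321679/5141240640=2150.11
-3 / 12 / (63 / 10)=-0.04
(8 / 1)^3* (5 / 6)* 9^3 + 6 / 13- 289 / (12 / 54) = 8053239 / 26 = 309739.96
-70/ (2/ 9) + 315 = 0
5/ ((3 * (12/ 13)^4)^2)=4078653605/ 3869835264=1.05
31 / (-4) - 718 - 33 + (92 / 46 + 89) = -2671 / 4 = -667.75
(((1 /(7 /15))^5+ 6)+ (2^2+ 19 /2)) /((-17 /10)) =-38.05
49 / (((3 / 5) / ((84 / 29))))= 6860 / 29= 236.55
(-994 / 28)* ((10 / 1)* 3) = -1065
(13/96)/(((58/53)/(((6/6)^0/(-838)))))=-689/4665984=-0.00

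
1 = 1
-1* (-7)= 7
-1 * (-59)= 59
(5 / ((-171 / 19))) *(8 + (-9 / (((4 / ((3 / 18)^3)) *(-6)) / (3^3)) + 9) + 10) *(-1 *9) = 8655 / 64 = 135.23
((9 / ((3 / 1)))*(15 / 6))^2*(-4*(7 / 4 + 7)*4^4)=-504000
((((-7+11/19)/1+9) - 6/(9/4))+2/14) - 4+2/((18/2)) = -4456/1197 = -3.72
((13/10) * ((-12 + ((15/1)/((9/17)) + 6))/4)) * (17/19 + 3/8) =168103/18240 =9.22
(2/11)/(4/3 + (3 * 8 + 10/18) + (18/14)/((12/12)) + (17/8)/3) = 1008/154583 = 0.01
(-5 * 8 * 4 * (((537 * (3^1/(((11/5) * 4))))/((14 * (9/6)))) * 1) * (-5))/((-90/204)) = -1217200/77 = -15807.79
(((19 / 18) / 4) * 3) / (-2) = -19 / 48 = -0.40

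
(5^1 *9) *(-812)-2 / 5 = -182702 / 5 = -36540.40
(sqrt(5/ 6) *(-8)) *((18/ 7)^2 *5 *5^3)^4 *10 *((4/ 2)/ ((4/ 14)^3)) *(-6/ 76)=8407562695312500000000 *sqrt(30)/ 319333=144207198813200959.01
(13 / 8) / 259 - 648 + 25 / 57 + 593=-6443179 / 118104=-54.56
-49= -49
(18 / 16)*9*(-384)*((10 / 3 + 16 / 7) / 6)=-25488 / 7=-3641.14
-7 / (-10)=7 / 10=0.70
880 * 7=6160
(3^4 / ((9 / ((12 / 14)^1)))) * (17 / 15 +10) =3006 / 35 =85.89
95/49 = 1.94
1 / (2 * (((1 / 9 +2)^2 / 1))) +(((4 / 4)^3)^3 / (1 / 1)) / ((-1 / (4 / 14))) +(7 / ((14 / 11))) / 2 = 26043 / 10108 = 2.58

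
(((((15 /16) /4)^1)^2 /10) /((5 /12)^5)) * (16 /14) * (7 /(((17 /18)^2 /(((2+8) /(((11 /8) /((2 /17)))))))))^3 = 151.34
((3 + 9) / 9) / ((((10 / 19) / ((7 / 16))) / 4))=133 / 30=4.43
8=8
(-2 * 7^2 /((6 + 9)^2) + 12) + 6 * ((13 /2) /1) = 11377 /225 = 50.56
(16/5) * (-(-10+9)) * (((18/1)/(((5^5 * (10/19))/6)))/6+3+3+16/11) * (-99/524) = -4.51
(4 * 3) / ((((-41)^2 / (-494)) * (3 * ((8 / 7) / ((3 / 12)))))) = -1729 / 6724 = -0.26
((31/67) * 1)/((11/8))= 248/737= 0.34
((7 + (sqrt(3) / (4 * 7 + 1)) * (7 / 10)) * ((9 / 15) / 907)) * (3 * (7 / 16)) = 441 * sqrt(3) / 21042400 + 441 / 72560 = 0.01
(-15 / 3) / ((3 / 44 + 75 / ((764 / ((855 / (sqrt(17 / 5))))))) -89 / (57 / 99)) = 297221904375 * sqrt(85) / 262490549663987 + 27904594338005 / 787471648991961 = 0.05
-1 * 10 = -10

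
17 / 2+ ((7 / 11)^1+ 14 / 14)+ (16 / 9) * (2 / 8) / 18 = 18107 / 1782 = 10.16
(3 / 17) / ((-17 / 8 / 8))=-192 / 289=-0.66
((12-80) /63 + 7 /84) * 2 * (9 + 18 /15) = -4267 /210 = -20.32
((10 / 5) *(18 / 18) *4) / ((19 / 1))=0.42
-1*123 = -123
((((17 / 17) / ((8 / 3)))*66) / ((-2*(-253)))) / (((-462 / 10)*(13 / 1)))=-15 / 184184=-0.00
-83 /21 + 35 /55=-766 /231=-3.32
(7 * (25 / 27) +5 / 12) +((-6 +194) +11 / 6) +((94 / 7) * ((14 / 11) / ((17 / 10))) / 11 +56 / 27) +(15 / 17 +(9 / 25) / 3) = 371596381 / 1851300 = 200.72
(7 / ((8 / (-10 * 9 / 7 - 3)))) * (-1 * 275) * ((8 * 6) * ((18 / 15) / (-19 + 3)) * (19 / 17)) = -1043955 / 68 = -15352.28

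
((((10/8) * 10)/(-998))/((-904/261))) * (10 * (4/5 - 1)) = -0.01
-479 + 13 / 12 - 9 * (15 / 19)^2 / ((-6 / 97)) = -1677485 / 4332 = -387.23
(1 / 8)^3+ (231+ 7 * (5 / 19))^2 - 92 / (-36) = 90190998193 / 1663488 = 54218.00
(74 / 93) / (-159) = -74 / 14787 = -0.01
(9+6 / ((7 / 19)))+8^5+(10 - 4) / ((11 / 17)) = 2525797 / 77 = 32802.56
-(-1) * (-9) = -9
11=11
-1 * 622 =-622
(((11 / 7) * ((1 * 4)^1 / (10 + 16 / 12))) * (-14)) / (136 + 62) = -2 / 51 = -0.04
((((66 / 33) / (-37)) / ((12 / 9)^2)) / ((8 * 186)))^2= 9 / 21554937856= 0.00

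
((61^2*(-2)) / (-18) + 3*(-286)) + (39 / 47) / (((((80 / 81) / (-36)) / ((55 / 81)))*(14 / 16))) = -1385827 / 2961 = -468.03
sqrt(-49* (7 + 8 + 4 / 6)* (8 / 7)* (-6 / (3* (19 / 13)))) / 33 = 4* sqrt(243789) / 1881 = 1.05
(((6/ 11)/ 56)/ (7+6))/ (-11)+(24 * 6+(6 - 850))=-30830803/ 44044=-700.00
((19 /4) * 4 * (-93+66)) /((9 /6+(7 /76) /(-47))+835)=-1832436 /2987971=-0.61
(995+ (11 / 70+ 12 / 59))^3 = 69469057095636519719 / 70444997000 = 986146072.17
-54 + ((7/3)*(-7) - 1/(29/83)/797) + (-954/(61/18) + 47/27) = -350.10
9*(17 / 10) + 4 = 193 / 10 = 19.30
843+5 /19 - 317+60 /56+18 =145059 /266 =545.33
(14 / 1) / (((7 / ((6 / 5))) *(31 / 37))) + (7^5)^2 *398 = 17425898111254 / 155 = 112425149104.86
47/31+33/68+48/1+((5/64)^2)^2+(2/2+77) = 1131736794783/8841592832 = 128.00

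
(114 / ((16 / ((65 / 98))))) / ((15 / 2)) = 247 / 392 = 0.63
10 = 10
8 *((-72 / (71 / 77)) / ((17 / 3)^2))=-399168 / 20519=-19.45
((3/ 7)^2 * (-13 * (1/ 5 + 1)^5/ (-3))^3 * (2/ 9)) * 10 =153036505350144/ 299072265625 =511.70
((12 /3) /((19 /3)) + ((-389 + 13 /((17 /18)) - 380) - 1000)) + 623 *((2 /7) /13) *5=-1686.14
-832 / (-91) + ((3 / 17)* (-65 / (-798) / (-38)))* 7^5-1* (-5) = 1337797 / 171836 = 7.79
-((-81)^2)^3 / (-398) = 282429536481 / 398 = 709621950.96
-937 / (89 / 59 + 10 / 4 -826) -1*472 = -45671074 / 96995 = -470.86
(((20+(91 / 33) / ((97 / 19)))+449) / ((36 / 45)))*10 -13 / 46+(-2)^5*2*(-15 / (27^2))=70014467437 / 11926926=5870.29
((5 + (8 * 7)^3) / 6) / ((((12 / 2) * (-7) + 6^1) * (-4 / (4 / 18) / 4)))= 175621 / 972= 180.68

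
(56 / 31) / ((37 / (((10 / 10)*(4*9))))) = 2016 / 1147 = 1.76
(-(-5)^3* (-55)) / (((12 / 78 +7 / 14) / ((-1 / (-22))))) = -8125 / 17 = -477.94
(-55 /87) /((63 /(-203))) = 55 /27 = 2.04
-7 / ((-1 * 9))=7 / 9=0.78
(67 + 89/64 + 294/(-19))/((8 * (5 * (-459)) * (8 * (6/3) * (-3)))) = 0.00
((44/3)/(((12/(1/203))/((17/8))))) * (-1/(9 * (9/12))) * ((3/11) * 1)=-17/32886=-0.00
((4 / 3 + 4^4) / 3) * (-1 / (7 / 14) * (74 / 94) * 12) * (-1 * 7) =1599584 / 141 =11344.57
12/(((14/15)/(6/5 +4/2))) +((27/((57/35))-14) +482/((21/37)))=356291/399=892.96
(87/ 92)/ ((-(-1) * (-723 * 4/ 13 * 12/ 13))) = -4901/ 1064256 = -0.00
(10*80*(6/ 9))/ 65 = 320/ 39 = 8.21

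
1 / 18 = 0.06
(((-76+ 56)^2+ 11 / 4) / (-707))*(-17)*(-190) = -2601765 / 1414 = -1840.00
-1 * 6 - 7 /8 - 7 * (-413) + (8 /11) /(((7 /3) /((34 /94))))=83504451 /28952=2884.24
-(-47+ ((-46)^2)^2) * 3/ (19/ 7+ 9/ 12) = -376102356/ 97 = -3877343.88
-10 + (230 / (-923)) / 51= -470960 / 47073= -10.00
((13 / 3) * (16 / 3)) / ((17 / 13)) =2704 / 153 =17.67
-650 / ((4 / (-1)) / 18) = 2925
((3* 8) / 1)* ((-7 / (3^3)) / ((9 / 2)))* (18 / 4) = -56 / 9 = -6.22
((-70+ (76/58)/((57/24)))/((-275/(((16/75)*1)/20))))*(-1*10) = -0.03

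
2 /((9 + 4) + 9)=1 /11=0.09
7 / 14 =1 / 2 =0.50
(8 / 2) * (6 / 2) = 12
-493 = -493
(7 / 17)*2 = 14 / 17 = 0.82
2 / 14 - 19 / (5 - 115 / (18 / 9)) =53 / 105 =0.50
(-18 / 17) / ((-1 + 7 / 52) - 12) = 312 / 3791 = 0.08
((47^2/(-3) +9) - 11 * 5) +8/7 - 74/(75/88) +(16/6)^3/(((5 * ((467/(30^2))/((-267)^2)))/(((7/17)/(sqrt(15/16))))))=-151903/175 +454221824 * sqrt(15)/7939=220720.79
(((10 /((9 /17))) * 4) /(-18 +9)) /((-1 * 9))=680 /729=0.93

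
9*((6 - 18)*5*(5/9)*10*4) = -12000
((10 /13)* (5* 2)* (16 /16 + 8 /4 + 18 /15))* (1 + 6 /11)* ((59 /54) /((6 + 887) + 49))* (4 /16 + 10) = 1439305 /2424708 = 0.59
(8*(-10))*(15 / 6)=-200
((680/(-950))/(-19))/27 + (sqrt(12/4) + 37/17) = sqrt(3) + 1804351/828495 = 3.91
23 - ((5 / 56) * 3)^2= 71903 / 3136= 22.93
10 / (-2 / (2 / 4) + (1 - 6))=-10 / 9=-1.11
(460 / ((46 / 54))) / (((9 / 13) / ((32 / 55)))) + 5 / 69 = 344503 / 759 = 453.89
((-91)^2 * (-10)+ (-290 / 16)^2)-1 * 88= -5284447 / 64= -82569.48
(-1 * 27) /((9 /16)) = -48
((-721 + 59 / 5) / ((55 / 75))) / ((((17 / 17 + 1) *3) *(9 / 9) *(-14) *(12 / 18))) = 5319 / 308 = 17.27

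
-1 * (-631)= 631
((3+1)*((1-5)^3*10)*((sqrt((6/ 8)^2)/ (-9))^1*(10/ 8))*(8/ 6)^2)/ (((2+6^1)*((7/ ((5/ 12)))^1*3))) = 2000/ 1701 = 1.18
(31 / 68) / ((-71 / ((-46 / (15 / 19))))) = 13547 / 36210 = 0.37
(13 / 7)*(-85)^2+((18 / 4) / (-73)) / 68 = 932487337 / 69496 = 13417.86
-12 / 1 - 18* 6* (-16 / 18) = 84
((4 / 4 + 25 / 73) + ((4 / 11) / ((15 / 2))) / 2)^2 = 270997444 / 145082025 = 1.87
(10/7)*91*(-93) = -12090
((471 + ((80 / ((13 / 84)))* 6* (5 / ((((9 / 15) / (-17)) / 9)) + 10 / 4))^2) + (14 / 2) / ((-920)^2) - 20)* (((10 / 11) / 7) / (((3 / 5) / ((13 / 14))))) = 202553428413626160253 / 64698816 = 3130713063027.71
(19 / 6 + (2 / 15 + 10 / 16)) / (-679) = -157 / 27160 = -0.01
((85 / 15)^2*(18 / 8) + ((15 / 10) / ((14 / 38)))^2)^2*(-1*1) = -75777025 / 9604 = -7890.15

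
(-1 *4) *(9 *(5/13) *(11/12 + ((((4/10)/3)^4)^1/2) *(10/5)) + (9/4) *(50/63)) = -2031073/102375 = -19.84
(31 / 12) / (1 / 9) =93 / 4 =23.25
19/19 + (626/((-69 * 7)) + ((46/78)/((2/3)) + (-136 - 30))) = -2077237/12558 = -165.41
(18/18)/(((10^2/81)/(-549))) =-444.69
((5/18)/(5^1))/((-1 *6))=-1/108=-0.01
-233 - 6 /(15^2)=-17477 /75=-233.03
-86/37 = -2.32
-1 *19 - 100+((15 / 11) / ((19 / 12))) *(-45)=-32971 / 209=-157.76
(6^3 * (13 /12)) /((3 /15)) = 1170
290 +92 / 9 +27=2945 / 9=327.22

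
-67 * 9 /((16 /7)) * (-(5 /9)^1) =2345 /16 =146.56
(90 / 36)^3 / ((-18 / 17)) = -2125 / 144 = -14.76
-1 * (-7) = 7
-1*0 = 0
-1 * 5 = -5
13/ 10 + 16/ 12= 79/ 30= 2.63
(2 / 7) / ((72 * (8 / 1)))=1 / 2016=0.00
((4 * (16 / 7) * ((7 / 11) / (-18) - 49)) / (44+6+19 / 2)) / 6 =-44384 / 35343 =-1.26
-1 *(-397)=397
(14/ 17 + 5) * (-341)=-33759/ 17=-1985.82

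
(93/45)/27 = 31/405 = 0.08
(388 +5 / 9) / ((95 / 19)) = 3497 / 45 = 77.71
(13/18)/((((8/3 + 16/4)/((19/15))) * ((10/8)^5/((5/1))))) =31616/140625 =0.22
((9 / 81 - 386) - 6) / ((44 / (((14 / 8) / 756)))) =-3527 / 171072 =-0.02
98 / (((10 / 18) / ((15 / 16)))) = 1323 / 8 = 165.38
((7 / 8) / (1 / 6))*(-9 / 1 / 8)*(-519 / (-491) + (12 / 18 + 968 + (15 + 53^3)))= -13907018097 / 15712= -885120.81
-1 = -1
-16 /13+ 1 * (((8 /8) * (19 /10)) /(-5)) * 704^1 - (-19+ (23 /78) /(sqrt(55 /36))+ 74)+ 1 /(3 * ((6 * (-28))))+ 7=-51884101 /163800 - 23 * sqrt(55) /715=-316.99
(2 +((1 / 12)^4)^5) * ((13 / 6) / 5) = 99677759803634353176589 / 115012799773424253665280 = 0.87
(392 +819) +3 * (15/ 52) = 63017/ 52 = 1211.87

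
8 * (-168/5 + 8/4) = -1264/5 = -252.80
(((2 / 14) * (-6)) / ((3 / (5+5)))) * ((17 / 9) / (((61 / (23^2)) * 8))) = -44965 / 7686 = -5.85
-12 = -12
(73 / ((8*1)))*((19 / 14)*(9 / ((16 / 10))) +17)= 201407 / 896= 224.78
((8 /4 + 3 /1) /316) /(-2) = -5 /632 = -0.01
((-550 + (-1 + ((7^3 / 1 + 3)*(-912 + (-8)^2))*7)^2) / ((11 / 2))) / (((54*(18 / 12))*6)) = 1578125168.69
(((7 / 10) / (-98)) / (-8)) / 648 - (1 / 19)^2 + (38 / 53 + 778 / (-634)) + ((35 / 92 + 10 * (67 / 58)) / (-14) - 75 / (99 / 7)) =-215360168533003183 / 32296382601880320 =-6.67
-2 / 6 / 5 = -1 / 15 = -0.07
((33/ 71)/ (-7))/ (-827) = 0.00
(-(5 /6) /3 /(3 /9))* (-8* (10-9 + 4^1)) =100 /3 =33.33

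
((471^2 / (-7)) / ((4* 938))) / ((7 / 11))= -2440251 / 183848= -13.27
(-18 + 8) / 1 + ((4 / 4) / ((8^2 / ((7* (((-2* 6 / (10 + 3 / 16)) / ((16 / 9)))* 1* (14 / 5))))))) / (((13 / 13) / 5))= -14363 / 1304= -11.01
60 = 60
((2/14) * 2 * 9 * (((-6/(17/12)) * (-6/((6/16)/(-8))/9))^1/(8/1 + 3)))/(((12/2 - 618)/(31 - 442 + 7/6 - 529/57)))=-12231424/1268421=-9.64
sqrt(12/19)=0.79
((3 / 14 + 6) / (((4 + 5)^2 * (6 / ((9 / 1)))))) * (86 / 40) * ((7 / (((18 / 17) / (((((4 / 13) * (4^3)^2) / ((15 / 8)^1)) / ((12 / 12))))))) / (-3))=-366.49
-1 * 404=-404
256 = 256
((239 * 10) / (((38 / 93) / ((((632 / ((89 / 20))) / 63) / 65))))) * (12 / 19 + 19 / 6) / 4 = 5068793260 / 26313651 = 192.63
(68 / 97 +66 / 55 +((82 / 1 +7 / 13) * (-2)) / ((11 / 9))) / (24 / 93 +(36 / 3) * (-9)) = 71574691 / 57911425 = 1.24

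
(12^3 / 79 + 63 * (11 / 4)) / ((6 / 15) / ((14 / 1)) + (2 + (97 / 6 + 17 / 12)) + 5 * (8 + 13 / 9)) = 2.92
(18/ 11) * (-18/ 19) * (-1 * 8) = 2592/ 209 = 12.40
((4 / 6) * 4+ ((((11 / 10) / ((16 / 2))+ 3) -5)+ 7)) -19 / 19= 1633 / 240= 6.80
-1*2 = -2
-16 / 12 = -4 / 3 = -1.33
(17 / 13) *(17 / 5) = 289 / 65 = 4.45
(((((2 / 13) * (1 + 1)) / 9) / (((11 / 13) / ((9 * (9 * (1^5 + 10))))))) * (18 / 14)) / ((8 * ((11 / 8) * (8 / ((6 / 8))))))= 243 / 616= 0.39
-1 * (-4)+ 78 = 82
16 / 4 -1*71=-67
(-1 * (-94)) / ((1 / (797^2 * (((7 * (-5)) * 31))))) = -64784965910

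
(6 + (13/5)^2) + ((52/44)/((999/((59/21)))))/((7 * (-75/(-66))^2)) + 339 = 32285665798/91783125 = 351.76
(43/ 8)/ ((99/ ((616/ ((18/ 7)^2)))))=14749/ 2916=5.06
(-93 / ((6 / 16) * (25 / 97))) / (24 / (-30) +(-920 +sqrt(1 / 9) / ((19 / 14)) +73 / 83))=113808936 / 108774545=1.05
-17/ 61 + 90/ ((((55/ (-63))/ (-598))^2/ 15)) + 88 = 4675274576615/ 7381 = 633420210.89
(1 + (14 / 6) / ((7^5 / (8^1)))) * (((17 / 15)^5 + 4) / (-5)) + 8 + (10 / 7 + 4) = 12.25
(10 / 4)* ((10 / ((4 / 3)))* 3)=225 / 4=56.25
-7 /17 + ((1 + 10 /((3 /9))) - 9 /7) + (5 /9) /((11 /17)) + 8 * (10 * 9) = 8837648 /11781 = 750.16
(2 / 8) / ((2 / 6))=3 / 4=0.75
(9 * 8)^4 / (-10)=-13436928 / 5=-2687385.60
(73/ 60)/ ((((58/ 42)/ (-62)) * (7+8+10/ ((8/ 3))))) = -31682/ 10875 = -2.91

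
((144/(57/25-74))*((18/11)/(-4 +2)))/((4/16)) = 129600/19723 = 6.57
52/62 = 26/31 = 0.84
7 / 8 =0.88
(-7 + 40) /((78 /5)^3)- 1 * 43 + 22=-3320489 /158184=-20.99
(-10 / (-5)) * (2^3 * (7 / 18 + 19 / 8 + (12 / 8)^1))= 68.22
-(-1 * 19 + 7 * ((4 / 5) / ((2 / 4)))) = 39 / 5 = 7.80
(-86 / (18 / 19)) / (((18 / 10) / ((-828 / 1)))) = 375820 / 9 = 41757.78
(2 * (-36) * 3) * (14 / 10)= -1512 / 5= -302.40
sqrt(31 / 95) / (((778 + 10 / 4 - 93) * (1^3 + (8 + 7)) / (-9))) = -9 * sqrt(2945) / 1045000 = -0.00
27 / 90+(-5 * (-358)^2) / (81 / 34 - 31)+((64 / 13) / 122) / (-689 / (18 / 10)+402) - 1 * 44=29832244595451 / 1334848970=22348.78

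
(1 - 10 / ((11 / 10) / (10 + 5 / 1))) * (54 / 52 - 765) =29576007 / 286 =103412.61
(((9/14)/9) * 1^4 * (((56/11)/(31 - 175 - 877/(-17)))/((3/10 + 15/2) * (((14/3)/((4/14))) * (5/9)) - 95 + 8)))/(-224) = -153/141289456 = -0.00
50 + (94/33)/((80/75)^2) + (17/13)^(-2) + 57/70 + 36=89.90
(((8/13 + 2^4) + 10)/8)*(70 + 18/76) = 461737/1976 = 233.67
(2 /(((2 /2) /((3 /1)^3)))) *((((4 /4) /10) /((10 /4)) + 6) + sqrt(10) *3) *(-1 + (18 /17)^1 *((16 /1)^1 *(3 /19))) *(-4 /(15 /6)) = -701136 *sqrt(10) /1615 - 35290512 /40375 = -2246.94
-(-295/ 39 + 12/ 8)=473/ 78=6.06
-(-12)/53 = 12/53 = 0.23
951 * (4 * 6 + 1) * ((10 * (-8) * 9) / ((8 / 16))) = -34236000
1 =1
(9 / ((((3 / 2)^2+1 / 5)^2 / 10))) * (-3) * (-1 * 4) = 432000 / 2401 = 179.93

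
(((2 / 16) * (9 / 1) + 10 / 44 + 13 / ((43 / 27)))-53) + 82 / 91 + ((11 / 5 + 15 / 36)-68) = -557667713 / 5165160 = -107.97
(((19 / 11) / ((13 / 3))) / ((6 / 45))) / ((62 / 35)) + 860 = 15279445 / 17732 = 861.69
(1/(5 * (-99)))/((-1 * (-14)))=-1/6930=-0.00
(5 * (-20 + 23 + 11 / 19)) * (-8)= -2720 / 19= -143.16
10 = 10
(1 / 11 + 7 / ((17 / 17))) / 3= 26 / 11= 2.36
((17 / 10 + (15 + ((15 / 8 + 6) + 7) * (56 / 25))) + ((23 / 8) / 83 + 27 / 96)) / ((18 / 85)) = 6313239 / 26560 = 237.70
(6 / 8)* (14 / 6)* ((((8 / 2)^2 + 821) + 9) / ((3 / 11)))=10857 / 2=5428.50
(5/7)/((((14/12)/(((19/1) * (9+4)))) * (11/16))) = 118560/539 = 219.96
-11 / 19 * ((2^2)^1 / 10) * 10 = -44 / 19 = -2.32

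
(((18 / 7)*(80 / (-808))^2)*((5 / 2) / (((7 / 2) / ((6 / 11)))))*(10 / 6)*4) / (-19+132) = 360000 / 621312307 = 0.00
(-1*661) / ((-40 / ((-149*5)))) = -98489 / 8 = -12311.12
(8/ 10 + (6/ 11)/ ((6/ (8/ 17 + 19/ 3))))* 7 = 27853/ 2805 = 9.93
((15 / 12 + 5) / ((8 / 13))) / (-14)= -325 / 448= -0.73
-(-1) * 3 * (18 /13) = 54 /13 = 4.15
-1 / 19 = -0.05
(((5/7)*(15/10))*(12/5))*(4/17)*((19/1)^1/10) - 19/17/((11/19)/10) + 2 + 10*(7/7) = -40286/6545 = -6.16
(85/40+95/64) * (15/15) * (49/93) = 3773/1984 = 1.90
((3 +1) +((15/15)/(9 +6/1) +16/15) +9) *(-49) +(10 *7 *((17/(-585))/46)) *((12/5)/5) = -15530536/22425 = -692.55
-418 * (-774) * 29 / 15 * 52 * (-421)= -68466704592 / 5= -13693340918.40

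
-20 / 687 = -0.03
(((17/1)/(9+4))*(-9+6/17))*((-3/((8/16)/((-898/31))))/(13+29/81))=-32077458/218023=-147.13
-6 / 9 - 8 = -26 / 3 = -8.67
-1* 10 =-10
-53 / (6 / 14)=-371 / 3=-123.67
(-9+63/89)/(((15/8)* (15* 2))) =-328/2225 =-0.15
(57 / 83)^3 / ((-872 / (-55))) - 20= -9961779665 / 498598264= -19.98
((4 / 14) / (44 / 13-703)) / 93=-26 / 5920845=-0.00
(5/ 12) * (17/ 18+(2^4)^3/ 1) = 368725/ 216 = 1707.06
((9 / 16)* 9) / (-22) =-0.23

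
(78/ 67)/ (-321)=-26/ 7169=-0.00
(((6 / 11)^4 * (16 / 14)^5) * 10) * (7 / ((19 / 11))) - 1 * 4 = 181797724 / 60718889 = 2.99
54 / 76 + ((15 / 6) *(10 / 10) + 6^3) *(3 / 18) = 8465 / 228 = 37.13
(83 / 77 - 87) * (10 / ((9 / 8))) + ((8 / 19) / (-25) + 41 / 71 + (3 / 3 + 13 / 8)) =-142204123667 / 186971400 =-760.57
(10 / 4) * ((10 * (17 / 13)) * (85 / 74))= 36125 / 962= 37.55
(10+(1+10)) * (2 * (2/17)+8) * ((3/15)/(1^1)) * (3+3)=3528/17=207.53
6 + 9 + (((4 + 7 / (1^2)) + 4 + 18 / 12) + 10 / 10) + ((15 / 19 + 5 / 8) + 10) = 6675 / 152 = 43.91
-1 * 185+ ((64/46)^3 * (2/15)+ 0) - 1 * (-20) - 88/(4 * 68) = -1023632381/6205170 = -164.96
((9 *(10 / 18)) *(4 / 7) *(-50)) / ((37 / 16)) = -16000 / 259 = -61.78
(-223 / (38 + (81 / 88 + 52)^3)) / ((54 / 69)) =-1747634944 / 909227495961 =-0.00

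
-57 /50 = -1.14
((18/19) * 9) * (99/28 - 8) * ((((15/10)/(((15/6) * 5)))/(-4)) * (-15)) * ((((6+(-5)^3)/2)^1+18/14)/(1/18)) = 133680375/7448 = 17948.49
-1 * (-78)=78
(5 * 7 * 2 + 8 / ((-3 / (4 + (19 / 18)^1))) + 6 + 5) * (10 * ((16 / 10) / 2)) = 14584 / 27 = 540.15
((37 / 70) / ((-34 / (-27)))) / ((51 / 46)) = 7659 / 20230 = 0.38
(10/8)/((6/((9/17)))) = 15/136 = 0.11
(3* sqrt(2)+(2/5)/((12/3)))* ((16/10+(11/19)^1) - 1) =56/475+336* sqrt(2)/95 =5.12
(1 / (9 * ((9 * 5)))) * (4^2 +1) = 17 / 405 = 0.04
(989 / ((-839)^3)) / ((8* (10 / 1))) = -989 / 47247177520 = -0.00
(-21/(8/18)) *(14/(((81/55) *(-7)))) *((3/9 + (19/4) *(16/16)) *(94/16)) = 1103795/576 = 1916.31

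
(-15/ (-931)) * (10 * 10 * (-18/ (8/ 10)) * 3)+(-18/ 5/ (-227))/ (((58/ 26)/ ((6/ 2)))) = -3331990188/ 30643865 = -108.73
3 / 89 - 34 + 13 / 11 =-32096 / 979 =-32.78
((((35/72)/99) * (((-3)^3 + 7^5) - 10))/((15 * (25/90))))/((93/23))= 89999/18414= 4.89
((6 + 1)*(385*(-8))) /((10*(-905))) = 2156 /905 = 2.38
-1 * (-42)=42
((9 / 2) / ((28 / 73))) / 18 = 73 / 112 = 0.65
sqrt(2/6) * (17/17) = sqrt(3)/3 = 0.58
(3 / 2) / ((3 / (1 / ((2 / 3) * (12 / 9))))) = 9 / 16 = 0.56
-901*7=-6307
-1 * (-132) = 132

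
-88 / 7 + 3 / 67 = -5875 / 469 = -12.53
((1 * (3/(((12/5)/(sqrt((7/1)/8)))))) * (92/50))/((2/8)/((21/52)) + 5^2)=483 * sqrt(14)/21520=0.08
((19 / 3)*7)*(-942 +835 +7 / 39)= -554078 / 117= -4735.71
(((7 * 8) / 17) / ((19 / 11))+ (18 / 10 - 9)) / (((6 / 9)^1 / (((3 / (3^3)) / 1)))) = -4274 / 4845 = -0.88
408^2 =166464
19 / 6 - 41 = -227 / 6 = -37.83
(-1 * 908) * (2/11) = -1816/11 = -165.09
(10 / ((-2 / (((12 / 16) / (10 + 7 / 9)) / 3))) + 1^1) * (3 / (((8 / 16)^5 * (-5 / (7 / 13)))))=-57624 / 6305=-9.14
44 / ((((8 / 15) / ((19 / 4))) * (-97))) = -3135 / 776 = -4.04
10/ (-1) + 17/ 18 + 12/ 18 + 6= -43/ 18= -2.39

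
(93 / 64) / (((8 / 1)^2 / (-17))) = -1581 / 4096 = -0.39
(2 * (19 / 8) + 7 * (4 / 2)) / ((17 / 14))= 525 / 34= 15.44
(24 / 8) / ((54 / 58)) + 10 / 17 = 583 / 153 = 3.81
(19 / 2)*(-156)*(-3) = 4446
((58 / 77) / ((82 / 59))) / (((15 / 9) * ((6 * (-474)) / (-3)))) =1711 / 4988060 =0.00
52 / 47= 1.11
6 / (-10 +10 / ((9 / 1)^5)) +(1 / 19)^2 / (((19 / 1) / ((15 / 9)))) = -3643677619 / 6075153480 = -0.60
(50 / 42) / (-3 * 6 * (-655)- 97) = 0.00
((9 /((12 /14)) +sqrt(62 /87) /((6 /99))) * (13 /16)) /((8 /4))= 273 /64 +143 * sqrt(5394) /1856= 9.92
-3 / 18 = -1 / 6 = -0.17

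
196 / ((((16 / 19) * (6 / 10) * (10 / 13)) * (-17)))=-12103 / 408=-29.66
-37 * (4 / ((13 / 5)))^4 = -5920000 / 28561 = -207.28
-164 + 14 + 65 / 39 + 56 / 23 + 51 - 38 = -9170 / 69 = -132.90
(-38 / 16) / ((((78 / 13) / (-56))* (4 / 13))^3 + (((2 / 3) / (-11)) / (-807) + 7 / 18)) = -381298636719 / 62441169332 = -6.11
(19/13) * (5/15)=19/39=0.49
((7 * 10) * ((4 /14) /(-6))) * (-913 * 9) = 27390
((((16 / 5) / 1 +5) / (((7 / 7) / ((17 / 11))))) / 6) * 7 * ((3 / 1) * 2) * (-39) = -190281 / 55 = -3459.65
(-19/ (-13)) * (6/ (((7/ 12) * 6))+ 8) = 1292/ 91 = 14.20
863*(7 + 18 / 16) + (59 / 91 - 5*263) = 4147797 / 728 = 5697.52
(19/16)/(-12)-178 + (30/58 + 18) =-888551/5568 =-159.58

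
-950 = -950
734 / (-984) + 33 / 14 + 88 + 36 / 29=9073993 / 99876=90.85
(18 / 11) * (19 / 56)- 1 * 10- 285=-294.44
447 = 447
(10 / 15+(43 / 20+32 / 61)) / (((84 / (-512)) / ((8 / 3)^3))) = -28622848 / 74115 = -386.20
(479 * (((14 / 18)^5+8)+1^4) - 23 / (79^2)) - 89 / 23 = 4443.46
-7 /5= -1.40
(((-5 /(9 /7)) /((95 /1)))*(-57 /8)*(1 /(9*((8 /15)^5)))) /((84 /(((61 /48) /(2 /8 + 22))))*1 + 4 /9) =108084375 /211721125888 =0.00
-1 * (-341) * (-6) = -2046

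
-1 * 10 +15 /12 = -35 /4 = -8.75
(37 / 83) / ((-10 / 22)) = -407 / 415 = -0.98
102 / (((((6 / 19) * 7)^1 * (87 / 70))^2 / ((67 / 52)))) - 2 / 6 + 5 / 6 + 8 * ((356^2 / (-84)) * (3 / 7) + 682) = 4353968869 / 14464359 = 301.01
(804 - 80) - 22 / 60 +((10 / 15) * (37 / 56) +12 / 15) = 304447 / 420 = 724.87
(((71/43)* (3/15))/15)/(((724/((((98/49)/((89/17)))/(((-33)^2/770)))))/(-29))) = -245021/1028640195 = -0.00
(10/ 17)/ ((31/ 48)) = 480/ 527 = 0.91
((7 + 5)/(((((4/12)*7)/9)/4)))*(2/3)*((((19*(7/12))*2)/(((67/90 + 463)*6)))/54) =760/41737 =0.02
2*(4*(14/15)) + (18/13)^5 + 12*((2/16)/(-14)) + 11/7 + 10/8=595316857/38985765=15.27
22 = 22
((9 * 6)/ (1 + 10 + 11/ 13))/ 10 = 351/ 770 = 0.46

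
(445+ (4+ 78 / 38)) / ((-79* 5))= -1714 / 1501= -1.14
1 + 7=8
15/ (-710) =-3/ 142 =-0.02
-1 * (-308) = 308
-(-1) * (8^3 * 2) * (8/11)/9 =82.75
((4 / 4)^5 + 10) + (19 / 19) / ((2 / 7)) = 29 / 2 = 14.50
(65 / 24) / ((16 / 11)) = 715 / 384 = 1.86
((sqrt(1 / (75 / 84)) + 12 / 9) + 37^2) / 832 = sqrt(7) / 2080 + 4111 / 2496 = 1.65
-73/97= -0.75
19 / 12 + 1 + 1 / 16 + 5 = 367 / 48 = 7.65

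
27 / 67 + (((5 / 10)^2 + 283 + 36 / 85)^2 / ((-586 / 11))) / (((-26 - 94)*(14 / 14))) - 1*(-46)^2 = -2103.01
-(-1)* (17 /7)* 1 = 17 /7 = 2.43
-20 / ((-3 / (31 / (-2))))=-310 / 3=-103.33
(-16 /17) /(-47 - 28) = 16 /1275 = 0.01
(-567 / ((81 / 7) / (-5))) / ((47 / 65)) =15925 / 47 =338.83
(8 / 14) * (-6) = -3.43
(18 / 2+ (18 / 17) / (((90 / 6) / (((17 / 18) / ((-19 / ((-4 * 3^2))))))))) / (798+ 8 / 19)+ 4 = 304267 / 75850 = 4.01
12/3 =4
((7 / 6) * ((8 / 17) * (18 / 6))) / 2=14 / 17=0.82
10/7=1.43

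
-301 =-301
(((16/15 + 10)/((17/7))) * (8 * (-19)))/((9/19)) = -3355856/2295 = -1462.25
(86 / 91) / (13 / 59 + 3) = 2537 / 8645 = 0.29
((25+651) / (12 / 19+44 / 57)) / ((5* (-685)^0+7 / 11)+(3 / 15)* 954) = 105963 / 43216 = 2.45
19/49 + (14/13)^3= 176199/107653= 1.64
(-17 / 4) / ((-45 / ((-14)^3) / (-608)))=7090496 / 45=157566.58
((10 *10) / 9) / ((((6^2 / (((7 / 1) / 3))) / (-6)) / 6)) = -700 / 27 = -25.93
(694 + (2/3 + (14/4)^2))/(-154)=-8483/1848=-4.59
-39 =-39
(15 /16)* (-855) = -12825 /16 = -801.56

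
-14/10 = -7/5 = -1.40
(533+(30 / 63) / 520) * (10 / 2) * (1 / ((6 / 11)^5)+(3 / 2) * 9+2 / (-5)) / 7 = 765135945571 / 59439744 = 12872.46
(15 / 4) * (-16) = -60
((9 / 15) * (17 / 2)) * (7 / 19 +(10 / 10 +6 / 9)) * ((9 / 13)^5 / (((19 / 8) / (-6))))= -2794671072 / 670183865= -4.17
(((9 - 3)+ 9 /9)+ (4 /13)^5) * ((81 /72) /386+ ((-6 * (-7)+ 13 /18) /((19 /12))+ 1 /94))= 189.05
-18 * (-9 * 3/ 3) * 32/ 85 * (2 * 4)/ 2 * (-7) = -145152/ 85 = -1707.67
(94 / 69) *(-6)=-188 / 23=-8.17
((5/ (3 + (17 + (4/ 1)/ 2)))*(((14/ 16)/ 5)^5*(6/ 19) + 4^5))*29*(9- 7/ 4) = 837759837604061/ 17121280000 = 48930.91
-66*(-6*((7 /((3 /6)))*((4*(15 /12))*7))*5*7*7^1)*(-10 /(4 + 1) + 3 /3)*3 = -142619400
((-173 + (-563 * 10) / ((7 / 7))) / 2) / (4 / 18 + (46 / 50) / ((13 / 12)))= -16973775 / 6268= -2708.00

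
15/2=7.50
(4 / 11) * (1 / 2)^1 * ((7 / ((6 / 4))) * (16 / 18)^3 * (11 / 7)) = 2048 / 2187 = 0.94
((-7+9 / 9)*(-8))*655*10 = 314400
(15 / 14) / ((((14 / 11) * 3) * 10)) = 11 / 392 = 0.03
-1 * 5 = -5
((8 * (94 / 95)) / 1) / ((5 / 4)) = 3008 / 475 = 6.33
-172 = -172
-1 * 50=-50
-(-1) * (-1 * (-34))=34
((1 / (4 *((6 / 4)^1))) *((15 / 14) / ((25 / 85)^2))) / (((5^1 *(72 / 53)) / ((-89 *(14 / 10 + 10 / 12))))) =-91335271 / 1512000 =-60.41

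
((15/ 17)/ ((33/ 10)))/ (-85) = -10/ 3179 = -0.00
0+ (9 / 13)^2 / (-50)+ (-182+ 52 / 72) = -6893452 / 38025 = -181.29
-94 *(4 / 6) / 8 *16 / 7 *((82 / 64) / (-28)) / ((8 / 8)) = 1927 / 2352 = 0.82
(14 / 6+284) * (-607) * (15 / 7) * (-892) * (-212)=-493006419760 / 7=-70429488537.14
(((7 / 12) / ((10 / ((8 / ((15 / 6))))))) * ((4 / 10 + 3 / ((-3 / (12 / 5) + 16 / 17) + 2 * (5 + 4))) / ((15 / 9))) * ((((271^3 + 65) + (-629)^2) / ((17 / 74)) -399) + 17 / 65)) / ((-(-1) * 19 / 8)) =12487776982608256 / 5261871875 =2373257.52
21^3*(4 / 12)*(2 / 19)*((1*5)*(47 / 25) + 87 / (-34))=3590181 / 1615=2223.02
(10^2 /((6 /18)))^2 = 90000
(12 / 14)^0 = 1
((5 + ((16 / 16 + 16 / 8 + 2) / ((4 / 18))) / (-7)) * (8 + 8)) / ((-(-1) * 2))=100 / 7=14.29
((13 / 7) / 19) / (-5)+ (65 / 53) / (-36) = -68029 / 1268820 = -0.05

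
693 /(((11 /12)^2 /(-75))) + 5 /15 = -2041189 /33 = -61854.21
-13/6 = -2.17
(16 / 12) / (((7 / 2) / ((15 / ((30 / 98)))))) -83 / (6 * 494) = 18415 / 988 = 18.64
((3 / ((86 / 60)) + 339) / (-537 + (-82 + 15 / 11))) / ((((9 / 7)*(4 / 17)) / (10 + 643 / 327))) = -582372791 / 26659656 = -21.84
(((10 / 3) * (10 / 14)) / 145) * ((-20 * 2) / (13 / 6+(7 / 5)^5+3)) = -2500000 / 40136551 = -0.06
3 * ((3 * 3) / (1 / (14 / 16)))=23.62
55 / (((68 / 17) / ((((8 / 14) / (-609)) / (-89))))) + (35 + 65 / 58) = 27408995 / 758814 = 36.12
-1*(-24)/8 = 3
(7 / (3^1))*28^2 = 5488 / 3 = 1829.33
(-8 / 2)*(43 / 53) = -172 / 53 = -3.25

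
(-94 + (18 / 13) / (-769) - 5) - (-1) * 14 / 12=-5868347 / 59982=-97.84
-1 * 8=-8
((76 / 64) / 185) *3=57 / 2960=0.02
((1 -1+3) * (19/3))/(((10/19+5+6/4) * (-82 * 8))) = -361/87576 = -0.00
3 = 3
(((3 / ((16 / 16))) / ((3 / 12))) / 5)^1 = 12 / 5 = 2.40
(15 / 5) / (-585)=-0.01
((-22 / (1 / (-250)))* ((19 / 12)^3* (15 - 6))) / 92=9431125 / 4416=2135.67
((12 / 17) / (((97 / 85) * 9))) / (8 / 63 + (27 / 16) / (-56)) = 53760 / 75757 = 0.71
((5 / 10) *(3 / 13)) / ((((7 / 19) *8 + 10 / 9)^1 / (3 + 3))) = 1539 / 9022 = 0.17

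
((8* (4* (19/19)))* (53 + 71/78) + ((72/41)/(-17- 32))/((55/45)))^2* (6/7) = 4421121408387041408/1733210227749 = 2550828.13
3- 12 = -9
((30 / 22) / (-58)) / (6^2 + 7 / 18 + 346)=-135 / 2195677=-0.00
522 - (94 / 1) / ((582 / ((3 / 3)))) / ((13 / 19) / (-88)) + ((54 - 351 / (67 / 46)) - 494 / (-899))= 356.34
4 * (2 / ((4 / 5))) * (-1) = -10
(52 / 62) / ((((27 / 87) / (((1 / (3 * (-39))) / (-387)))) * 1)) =58 / 971757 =0.00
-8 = -8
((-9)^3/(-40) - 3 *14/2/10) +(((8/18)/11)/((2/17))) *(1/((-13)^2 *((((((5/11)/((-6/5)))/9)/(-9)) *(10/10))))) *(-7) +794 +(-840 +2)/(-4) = 34360509/33800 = 1016.58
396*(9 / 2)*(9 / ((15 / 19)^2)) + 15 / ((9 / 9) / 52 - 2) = 66240606 / 2575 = 25724.51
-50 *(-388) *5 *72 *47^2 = 15427656000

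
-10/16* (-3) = 15/8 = 1.88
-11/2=-5.50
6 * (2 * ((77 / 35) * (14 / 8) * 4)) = 924 / 5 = 184.80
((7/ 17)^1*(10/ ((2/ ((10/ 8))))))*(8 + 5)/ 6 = 2275/ 408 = 5.58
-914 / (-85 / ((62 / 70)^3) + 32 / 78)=1061929986 / 141653969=7.50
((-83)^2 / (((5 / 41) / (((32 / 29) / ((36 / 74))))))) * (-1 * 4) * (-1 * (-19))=-12707945408 / 1305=-9737889.20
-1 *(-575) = 575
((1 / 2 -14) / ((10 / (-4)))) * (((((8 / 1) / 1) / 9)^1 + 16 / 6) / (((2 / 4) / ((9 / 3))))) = 576 / 5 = 115.20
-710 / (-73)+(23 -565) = -38856 / 73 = -532.27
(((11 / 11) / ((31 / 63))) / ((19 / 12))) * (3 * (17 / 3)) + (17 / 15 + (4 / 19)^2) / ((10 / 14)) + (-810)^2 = 550700830409 / 839325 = 656123.47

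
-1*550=-550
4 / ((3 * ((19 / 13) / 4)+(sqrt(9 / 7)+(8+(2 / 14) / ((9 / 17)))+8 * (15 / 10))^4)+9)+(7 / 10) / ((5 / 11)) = 1.54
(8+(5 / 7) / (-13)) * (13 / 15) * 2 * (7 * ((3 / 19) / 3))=482 / 95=5.07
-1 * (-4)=4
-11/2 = -5.50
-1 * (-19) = 19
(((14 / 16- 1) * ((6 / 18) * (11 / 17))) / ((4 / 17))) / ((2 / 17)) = -187 / 192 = -0.97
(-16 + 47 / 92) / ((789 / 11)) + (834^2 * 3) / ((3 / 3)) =50489013703 / 24196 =2086667.78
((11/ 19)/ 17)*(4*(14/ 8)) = 77/ 323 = 0.24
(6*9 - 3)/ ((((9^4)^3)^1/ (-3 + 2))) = -17/ 94143178827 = -0.00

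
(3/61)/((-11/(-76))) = 228/671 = 0.34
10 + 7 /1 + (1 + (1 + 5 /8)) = 157 /8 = 19.62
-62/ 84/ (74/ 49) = -217/ 444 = -0.49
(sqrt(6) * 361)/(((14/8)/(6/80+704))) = 10166843 * sqrt(6)/70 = 355765.39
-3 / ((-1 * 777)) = 1 / 259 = 0.00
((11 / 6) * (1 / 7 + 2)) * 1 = 55 / 14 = 3.93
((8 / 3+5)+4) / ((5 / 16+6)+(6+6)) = 560 / 879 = 0.64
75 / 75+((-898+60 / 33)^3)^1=-958002055381 / 1331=-719761123.50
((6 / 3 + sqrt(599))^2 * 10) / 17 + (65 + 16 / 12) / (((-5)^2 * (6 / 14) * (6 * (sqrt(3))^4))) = 40 * sqrt(599) / 17 + 73288181 / 206550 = 412.41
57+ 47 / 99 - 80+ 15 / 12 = -8425 / 396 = -21.28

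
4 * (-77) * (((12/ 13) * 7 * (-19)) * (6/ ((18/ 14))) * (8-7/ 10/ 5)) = 450767856/ 325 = 1386978.02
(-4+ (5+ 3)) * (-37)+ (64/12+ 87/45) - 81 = -3326/15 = -221.73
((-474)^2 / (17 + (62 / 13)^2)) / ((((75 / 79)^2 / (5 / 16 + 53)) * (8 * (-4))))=-5614926826717 / 537360000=-10449.10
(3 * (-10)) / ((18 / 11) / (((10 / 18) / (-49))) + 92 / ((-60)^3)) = 17820000 / 85730653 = 0.21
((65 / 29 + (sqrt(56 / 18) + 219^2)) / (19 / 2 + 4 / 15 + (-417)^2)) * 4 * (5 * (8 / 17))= 3200 * sqrt(7) / 88688371 + 6676483200 / 2571962759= 2.60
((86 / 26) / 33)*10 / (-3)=-0.33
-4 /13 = -0.31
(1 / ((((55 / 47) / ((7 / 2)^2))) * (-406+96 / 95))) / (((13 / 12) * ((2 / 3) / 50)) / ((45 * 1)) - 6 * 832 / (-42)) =-3101277375 / 14260657456474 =-0.00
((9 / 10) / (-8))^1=-9 / 80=-0.11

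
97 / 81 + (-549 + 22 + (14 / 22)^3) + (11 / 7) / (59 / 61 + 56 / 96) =-449291688943 / 856558395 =-524.53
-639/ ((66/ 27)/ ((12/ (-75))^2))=-46008/ 6875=-6.69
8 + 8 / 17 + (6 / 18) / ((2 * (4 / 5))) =3541 / 408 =8.68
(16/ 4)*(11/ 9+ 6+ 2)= 332/ 9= 36.89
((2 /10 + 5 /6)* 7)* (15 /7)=31 /2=15.50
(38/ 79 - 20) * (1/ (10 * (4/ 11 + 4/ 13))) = -36751/ 12640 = -2.91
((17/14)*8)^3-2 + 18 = 932.71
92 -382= -290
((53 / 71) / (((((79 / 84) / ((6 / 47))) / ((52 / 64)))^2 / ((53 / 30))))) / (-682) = -628055883 / 26702542388720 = -0.00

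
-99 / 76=-1.30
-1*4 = -4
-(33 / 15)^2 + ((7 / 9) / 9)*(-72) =-2489 / 225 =-11.06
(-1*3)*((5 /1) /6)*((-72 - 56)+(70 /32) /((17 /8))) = 21585 /68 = 317.43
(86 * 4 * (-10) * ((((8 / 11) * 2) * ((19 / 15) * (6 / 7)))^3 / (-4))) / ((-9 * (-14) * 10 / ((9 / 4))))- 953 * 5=-1901041152971 / 399466375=-4758.95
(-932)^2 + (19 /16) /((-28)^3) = 305088544749 /351232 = 868624.00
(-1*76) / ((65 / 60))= -912 / 13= -70.15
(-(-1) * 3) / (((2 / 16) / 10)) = 240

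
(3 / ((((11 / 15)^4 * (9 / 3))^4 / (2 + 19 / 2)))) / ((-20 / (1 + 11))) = -3357186492919921875 / 91899459727144322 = -36.53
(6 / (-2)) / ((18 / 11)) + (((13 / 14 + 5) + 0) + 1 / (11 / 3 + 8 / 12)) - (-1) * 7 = 3092 / 273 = 11.33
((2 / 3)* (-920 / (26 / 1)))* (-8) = 7360 / 39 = 188.72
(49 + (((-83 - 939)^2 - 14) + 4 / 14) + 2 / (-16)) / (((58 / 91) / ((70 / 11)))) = 10428819.83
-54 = -54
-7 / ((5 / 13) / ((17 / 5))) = -1547 / 25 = -61.88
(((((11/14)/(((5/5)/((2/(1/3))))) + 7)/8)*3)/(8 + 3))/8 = 123/2464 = 0.05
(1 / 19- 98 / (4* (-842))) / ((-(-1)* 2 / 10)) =13075 / 31996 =0.41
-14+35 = 21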